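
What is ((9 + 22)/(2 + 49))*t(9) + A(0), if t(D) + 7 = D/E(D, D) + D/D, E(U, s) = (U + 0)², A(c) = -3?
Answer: -3020/459 ≈ -6.5795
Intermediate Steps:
E(U, s) = U²
t(D) = -6 + 1/D (t(D) = -7 + (D/(D²) + D/D) = -7 + (D/D² + 1) = -7 + (1/D + 1) = -7 + (1 + 1/D) = -6 + 1/D)
((9 + 22)/(2 + 49))*t(9) + A(0) = ((9 + 22)/(2 + 49))*(-6 + 1/9) - 3 = (31/51)*(-6 + ⅑) - 3 = (31*(1/51))*(-53/9) - 3 = (31/51)*(-53/9) - 3 = -1643/459 - 3 = -3020/459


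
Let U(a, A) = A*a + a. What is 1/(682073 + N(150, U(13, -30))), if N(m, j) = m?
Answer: 1/682223 ≈ 1.4658e-6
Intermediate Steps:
U(a, A) = a + A*a
1/(682073 + N(150, U(13, -30))) = 1/(682073 + 150) = 1/682223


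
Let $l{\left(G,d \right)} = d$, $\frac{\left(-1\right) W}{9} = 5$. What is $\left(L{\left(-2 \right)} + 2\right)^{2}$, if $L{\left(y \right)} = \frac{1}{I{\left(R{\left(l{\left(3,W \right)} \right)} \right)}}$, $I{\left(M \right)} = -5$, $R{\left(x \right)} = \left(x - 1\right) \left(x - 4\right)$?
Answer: $\frac{81}{25} \approx 3.24$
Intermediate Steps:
$W = -45$ ($W = \left(-9\right) 5 = -45$)
$R{\left(x \right)} = \left(-1 + x\right) \left(-4 + x\right)$
$L{\left(y \right)} = - \frac{1}{5}$ ($L{\left(y \right)} = \frac{1}{-5} = - \frac{1}{5}$)
$\left(L{\left(-2 \right)} + 2\right)^{2} = \left(- \frac{1}{5} + 2\right)^{2} = \left(\frac{9}{5}\right)^{2} = \frac{81}{25}$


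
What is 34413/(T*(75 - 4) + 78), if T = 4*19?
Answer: 34413/5474 ≈ 6.2866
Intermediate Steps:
T = 76
34413/(T*(75 - 4) + 78) = 34413/(76*(75 - 4) + 78) = 34413/(76*71 + 78) = 34413/(5396 + 78) = 34413/5474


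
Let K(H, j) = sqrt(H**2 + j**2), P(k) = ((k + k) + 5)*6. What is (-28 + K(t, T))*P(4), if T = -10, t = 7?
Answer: -2184 + 78*sqrt(149) ≈ -1231.9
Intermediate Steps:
P(k) = 30 + 12*k (P(k) = (2*k + 5)*6 = (5 + 2*k)*6 = 30 + 12*k)
(-28 + K(t, T))*P(4) = (-28 + sqrt(7**2 + (-10)**2))*(30 + 12*4) = (-28 + sqrt(49 + 100))*(30 + 48) = (-28 + sqrt(149))*78 = -2184 + 78*sqrt(149)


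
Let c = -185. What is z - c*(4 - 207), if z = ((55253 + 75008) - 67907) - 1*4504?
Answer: 20295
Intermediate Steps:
z = 57850 (z = (130261 - 67907) - 4504 = 62354 - 4504 = 57850)
z - c*(4 - 207) = 57850 - (-185)*(4 - 207) = 57850 - (-185)*(-203) = 57850 - 1*37555 = 57850 - 37555 = 20295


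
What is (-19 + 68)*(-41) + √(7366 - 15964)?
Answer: -2009 + I*√8598 ≈ -2009.0 + 92.725*I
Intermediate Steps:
(-19 + 68)*(-41) + √(7366 - 15964) = 49*(-41) + √(-8598) = -2009 + I*√8598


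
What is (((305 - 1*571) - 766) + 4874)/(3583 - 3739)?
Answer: -1921/78 ≈ -24.628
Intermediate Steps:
(((305 - 1*571) - 766) + 4874)/(3583 - 3739) = (((305 - 571) - 766) + 4874)/(-156) = ((-266 - 766) + 4874)*(-1/156) = (-1032 + 4874)*(-1/156) = 3842*(-1/156) = -1921/78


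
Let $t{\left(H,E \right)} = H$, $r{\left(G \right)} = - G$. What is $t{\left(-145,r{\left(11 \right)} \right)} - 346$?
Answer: $-491$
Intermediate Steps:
$t{\left(-145,r{\left(11 \right)} \right)} - 346 = -145 - 346 = -491$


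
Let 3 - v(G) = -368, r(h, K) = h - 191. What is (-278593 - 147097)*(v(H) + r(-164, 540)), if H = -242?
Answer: -6811040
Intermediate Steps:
r(h, K) = -191 + h
v(G) = 371 (v(G) = 3 - 1*(-368) = 3 + 368 = 371)
(-278593 - 147097)*(v(H) + r(-164, 540)) = (-278593 - 147097)*(371 + (-191 - 164)) = -425690*(371 - 355) = -425690*16 = -6811040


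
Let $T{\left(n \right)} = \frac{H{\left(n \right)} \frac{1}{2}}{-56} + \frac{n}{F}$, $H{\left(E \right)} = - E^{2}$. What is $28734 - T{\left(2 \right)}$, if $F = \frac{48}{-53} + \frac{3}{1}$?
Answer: $\frac{89302193}{3108} \approx 28733.0$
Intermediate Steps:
$F = \frac{111}{53}$ ($F = 48 \left(- \frac{1}{53}\right) + 3 \cdot 1 = - \frac{48}{53} + 3 = \frac{111}{53} \approx 2.0943$)
$T{\left(n \right)} = \frac{n^{2}}{112} + \frac{53 n}{111}$ ($T{\left(n \right)} = \frac{- n^{2} \cdot \frac{1}{2}}{-56} + \frac{n}{\frac{111}{53}} = - n^{2} \cdot \frac{1}{2} \left(- \frac{1}{56}\right) + n \frac{53}{111} = - \frac{n^{2}}{2} \left(- \frac{1}{56}\right) + \frac{53 n}{111} = \frac{n^{2}}{112} + \frac{53 n}{111}$)
$28734 - T{\left(2 \right)} = 28734 - \frac{1}{12432} \cdot 2 \left(5936 + 111 \cdot 2\right) = 28734 - \frac{1}{12432} \cdot 2 \left(5936 + 222\right) = 28734 - \frac{1}{12432} \cdot 2 \cdot 6158 = 28734 - \frac{3079}{3108} = \frac{89302193}{3108}$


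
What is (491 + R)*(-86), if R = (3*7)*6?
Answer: -53062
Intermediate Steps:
R = 126 (R = 21*6 = 126)
(491 + R)*(-86) = (491 + 126)*(-86) = 617*(-86) = -53062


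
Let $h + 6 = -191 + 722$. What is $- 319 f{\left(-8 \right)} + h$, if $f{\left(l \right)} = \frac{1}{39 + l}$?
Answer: $\frac{15956}{31} \approx 514.71$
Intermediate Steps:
$h = 525$ ($h = -6 + \left(-191 + 722\right) = -6 + 531 = 525$)
$- 319 f{\left(-8 \right)} + h = - \frac{319}{39 - 8} + 525 = - \frac{319}{31} + 525 = \frac{15956}{31}$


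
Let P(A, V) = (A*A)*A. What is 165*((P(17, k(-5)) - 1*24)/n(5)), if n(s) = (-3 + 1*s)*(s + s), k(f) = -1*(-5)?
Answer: 161337/4 ≈ 40334.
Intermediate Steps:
k(f) = 5
P(A, V) = A**3 (P(A, V) = A**2*A = A**3)
n(s) = 2*s*(-3 + s) (n(s) = (-3 + s)*(2*s) = 2*s*(-3 + s))
165*((P(17, k(-5)) - 1*24)/n(5)) = 165*((17**3 - 1*24)/((2*5*(-3 + 5)))) = 165*((4913 - 24)/((2*5*2))) = 165*(4889/20) = 161337/4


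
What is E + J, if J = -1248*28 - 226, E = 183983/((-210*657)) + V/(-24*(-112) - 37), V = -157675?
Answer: -12885967548583/365758470 ≈ -35231.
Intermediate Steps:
E = -22242158683/365758470 (E = 183983/((-210*657)) - 157675/(-24*(-112) - 37) = 183983/(-137970) - 157675/(2688 - 37) = 183983*(-1/137970) - 157675/2651 = -183983/137970 - 157675*1/2651 = -183983/137970 - 157675/2651 = -22242158683/365758470 ≈ -60.811)
J = -35170 (J = -312*112 - 226 = -34944 - 226 = -35170)
E + J = -22242158683/365758470 - 35170 = -12885967548583/365758470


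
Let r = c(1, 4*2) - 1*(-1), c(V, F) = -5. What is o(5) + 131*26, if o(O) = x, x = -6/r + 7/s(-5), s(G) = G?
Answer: 34061/10 ≈ 3406.1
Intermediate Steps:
r = -4 (r = -5 - 1*(-1) = -5 + 1 = -4)
x = 1/10 (x = -6/(-4) + 7/(-5) = -6*(-1/4) + 7*(-1/5) = 3/2 - 7/5 = 1/10 ≈ 0.10000)
o(O) = 1/10
o(5) + 131*26 = 1/10 + 131*26 = 1/10 + 3406 = 34061/10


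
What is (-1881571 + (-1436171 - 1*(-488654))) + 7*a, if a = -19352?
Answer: -2964552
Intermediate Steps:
(-1881571 + (-1436171 - 1*(-488654))) + 7*a = (-1881571 + (-1436171 - 1*(-488654))) + 7*(-19352) = (-1881571 + (-1436171 + 488654)) - 135464 = (-1881571 - 947517) - 135464 = -2829088 - 135464 = -2964552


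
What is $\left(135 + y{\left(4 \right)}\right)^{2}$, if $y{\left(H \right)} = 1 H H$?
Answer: $22801$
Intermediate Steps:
$y{\left(H \right)} = H^{2}$ ($y{\left(H \right)} = H H = H^{2}$)
$\left(135 + y{\left(4 \right)}\right)^{2} = \left(135 + 4^{2}\right)^{2} = \left(135 + 16\right)^{2} = 151^{2} = 22801$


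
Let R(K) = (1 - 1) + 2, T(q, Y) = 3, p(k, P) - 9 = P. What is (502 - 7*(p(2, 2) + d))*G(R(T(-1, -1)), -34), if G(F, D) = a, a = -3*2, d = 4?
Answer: -2382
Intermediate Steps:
p(k, P) = 9 + P
R(K) = 2 (R(K) = 0 + 2 = 2)
a = -6
G(F, D) = -6
(502 - 7*(p(2, 2) + d))*G(R(T(-1, -1)), -34) = (502 - 7*((9 + 2) + 4))*(-6) = (502 - 7*(11 + 4))*(-6) = (502 - 7*15)*(-6) = (502 - 105)*(-6) = 397*(-6) = -2382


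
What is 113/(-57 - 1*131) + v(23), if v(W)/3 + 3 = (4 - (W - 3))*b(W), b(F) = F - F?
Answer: -1805/188 ≈ -9.6011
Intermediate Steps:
b(F) = 0
v(W) = -9 (v(W) = -9 + 3*((4 - (W - 3))*0) = -9 + 3*((4 - (-3 + W))*0) = -9 + 3*((4 + (3 - W))*0) = -9 + 3*((7 - W)*0) = -9 + 3*0 = -9 + 0 = -9)
113/(-57 - 1*131) + v(23) = 113/(-57 - 1*131) - 9 = 113/(-57 - 131) - 9 = 113/(-188) - 9 = -1/188*113 - 9 = -113/188 - 9 = -1805/188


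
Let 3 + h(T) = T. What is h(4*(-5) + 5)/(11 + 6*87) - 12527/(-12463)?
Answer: 6452557/6642779 ≈ 0.97136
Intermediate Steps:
h(T) = -3 + T
h(4*(-5) + 5)/(11 + 6*87) - 12527/(-12463) = (-3 + (4*(-5) + 5))/(11 + 6*87) - 12527/(-12463) = (-3 + (-20 + 5))/(11 + 522) - 12527*(-1/12463) = (-3 - 15)/533 + 12527/12463 = -18*1/533 + 12527/12463 = -18/533 + 12527/12463 = 6452557/6642779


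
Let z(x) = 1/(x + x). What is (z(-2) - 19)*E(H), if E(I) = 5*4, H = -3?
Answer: -385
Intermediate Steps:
z(x) = 1/(2*x)
E(I) = 20
(z(-2) - 19)*E(H) = ((1/2)/(-2) - 19)*20 = ((1/2)*(-1/2) - 19)*20 = (-1/4 - 19)*20 = -77/4*20 = -385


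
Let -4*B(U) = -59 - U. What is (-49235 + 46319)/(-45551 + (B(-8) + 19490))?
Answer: 432/3859 ≈ 0.11195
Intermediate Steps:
B(U) = 59/4 + U/4 (B(U) = -(-59 - U)/4 = 59/4 + U/4)
(-49235 + 46319)/(-45551 + (B(-8) + 19490)) = (-49235 + 46319)/(-45551 + ((59/4 + (¼)*(-8)) + 19490)) = -2916/(-45551 + ((59/4 - 2) + 19490)) = -2916/(-45551 + (51/4 + 19490)) = -2916/(-45551 + 78011/4) = -2916/(-104193/4) = -2916*(-4/104193) = 432/3859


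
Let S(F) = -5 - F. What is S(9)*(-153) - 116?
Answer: 2026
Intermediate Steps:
S(9)*(-153) - 116 = (-5 - 1*9)*(-153) - 116 = (-5 - 9)*(-153) - 116 = -14*(-153) - 116 = 2142 - 116 = 2026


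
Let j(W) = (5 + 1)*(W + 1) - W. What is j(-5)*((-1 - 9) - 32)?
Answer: 798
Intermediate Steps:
j(W) = 6 + 5*W (j(W) = 6*(1 + W) - W = (6 + 6*W) - W = 6 + 5*W)
j(-5)*((-1 - 9) - 32) = (6 + 5*(-5))*((-1 - 9) - 32) = (6 - 25)*(-10 - 32) = -19*(-42) = 798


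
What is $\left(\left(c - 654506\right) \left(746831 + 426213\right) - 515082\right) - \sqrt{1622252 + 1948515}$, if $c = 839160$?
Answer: $216606751694 - \sqrt{3570767} \approx 2.1661 \cdot 10^{11}$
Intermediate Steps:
$\left(\left(c - 654506\right) \left(746831 + 426213\right) - 515082\right) - \sqrt{1622252 + 1948515} = \left(\left(839160 - 654506\right) \left(746831 + 426213\right) - 515082\right) - \sqrt{1622252 + 1948515} = \left(184654 \cdot 1173044 - 515082\right) - \sqrt{3570767} = \left(216607266776 - 515082\right) - \sqrt{3570767} = 216606751694 - \sqrt{3570767}$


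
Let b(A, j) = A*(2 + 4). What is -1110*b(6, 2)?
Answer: -39960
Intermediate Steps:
b(A, j) = 6*A (b(A, j) = A*6 = 6*A)
-1110*b(6, 2) = -6660*6 = -1110*36 = -39960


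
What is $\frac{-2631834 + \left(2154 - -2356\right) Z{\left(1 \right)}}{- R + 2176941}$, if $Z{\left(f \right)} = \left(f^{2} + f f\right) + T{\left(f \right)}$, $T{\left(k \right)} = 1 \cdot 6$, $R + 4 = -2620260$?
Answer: $- \frac{370822}{685315} \approx -0.5411$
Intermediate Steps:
$R = -2620264$ ($R = -4 - 2620260 = -2620264$)
$T{\left(k \right)} = 6$
$Z{\left(f \right)} = 6 + 2 f^{2}$ ($Z{\left(f \right)} = \left(f^{2} + f f\right) + 6 = \left(f^{2} + f^{2}\right) + 6 = 2 f^{2} + 6 = 6 + 2 f^{2}$)
$\frac{-2631834 + \left(2154 - -2356\right) Z{\left(1 \right)}}{- R + 2176941} = \frac{-2631834 + \left(2154 - -2356\right) \left(6 + 2 \cdot 1^{2}\right)}{\left(-1\right) \left(-2620264\right) + 2176941} = \frac{-2631834 + \left(2154 + 2356\right) \left(6 + 2 \cdot 1\right)}{2620264 + 2176941} = \frac{-2631834 + 4510 \left(6 + 2\right)}{4797205} = \left(-2631834 + 4510 \cdot 8\right) \frac{1}{4797205} = \left(-2631834 + 36080\right) \frac{1}{4797205} = \left(-2595754\right) \frac{1}{4797205} = - \frac{370822}{685315}$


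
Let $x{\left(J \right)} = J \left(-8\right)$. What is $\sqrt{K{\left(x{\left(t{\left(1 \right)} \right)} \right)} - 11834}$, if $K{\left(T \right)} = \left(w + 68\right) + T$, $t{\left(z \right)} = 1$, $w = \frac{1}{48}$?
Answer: $\frac{i \sqrt{1695453}}{12} \approx 108.51 i$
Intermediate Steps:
$w = \frac{1}{48} \approx 0.020833$
$x{\left(J \right)} = - 8 J$
$K{\left(T \right)} = \frac{3265}{48} + T$ ($K{\left(T \right)} = \left(\frac{1}{48} + 68\right) + T = \frac{3265}{48} + T$)
$\sqrt{K{\left(x{\left(t{\left(1 \right)} \right)} \right)} - 11834} = \sqrt{\left(\frac{3265}{48} - 8\right) - 11834} = \sqrt{\frac{2881}{48} - 11834} = \sqrt{- \frac{565151}{48}} = \frac{i \sqrt{1695453}}{12}$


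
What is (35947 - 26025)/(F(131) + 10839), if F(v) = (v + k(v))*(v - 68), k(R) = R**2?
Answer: 242/26835 ≈ 0.0090181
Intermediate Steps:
F(v) = (-68 + v)*(v + v**2) (F(v) = (v + v**2)*(v - 68) = (v + v**2)*(-68 + v) = (-68 + v)*(v + v**2))
(35947 - 26025)/(F(131) + 10839) = (35947 - 26025)/(131*(-68 + 131**2 - 67*131) + 10839) = 9922/(131*(-68 + 17161 - 8777) + 10839) = 9922/(131*8316 + 10839) = 9922/(1089396 + 10839) = 9922/1100235 = 9922*(1/1100235) = 242/26835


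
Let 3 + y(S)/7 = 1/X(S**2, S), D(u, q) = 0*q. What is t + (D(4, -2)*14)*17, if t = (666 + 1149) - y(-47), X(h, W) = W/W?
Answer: 1829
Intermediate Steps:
D(u, q) = 0
X(h, W) = 1
y(S) = -14 (y(S) = -21 + 7/1 = -21 + 7*1 = -21 + 7 = -14)
t = 1829 (t = (666 + 1149) - 1*(-14) = 1815 + 14 = 1829)
t + (D(4, -2)*14)*17 = 1829 + (0*14)*17 = 1829 + 0*17 = 1829 + 0 = 1829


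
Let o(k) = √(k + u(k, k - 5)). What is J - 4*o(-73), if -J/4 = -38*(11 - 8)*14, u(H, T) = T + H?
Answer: 6384 - 16*I*√14 ≈ 6384.0 - 59.867*I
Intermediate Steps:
u(H, T) = H + T
J = 6384 (J = -(-152)*(11 - 8)*14 = -(-152)*3*14 = -(-152)*42 = -4*(-1596) = 6384)
o(k) = √(-5 + 3*k) (o(k) = √(k + (k + (k - 5))) = √(k + (k + (-5 + k))) = √(k + (-5 + 2*k)) = √(-5 + 3*k))
J - 4*o(-73) = 6384 - 4*√(-5 + 3*(-73)) = 6384 - 4*√(-5 - 219) = 6384 - 4*√(-224) = 6384 - 4*4*I*√14 = 6384 - 16*I*√14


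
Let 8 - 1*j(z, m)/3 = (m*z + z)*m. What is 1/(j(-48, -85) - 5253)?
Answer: 1/1022931 ≈ 9.7758e-7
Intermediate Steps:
j(z, m) = 24 - 3*m*(z + m*z) (j(z, m) = 24 - 3*(m*z + z)*m = 24 - 3*(z + m*z)*m = 24 - 3*m*(z + m*z))
1/(j(-48, -85) - 5253) = 1/((24 - 3*(-85)*(-48) - 3*(-48)*(-85)²) - 5253) = 1/((24 - 12240 - 3*(-48)*7225) - 5253) = 1/((24 - 12240 + 1040400) - 5253) = 1/(1028184 - 5253) = 1/1022931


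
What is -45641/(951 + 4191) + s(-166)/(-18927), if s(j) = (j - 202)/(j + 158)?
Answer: -288027913/32440878 ≈ -8.8786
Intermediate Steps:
s(j) = (-202 + j)/(158 + j)
-45641/(951 + 4191) + s(-166)/(-18927) = -45641/(951 + 4191) + ((-202 - 166)/(158 - 166))/(-18927) = -45641/5142 + (-368/(-8))*(-1/18927) = -45641*1/5142 - 1/8*(-368)*(-1/18927) = -45641/5142 + 46*(-1/18927) = -45641/5142 - 46/18927 = -288027913/32440878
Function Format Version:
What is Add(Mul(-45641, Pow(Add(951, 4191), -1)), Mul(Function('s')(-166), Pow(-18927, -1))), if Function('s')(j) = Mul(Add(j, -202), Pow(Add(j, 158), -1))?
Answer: Rational(-288027913, 32440878) ≈ -8.8786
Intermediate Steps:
Function('s')(j) = Mul(Pow(Add(158, j), -1), Add(-202, j)) (Function('s')(j) = Mul(Add(-202, j), Pow(Add(158, j), -1)) = Mul(Pow(Add(158, j), -1), Add(-202, j)))
Add(Mul(-45641, Pow(Add(951, 4191), -1)), Mul(Function('s')(-166), Pow(-18927, -1))) = Add(Mul(-45641, Pow(Add(951, 4191), -1)), Mul(Mul(Pow(Add(158, -166), -1), Add(-202, -166)), Pow(-18927, -1))) = Add(Mul(-45641, Pow(5142, -1)), Mul(Mul(Pow(-8, -1), -368), Rational(-1, 18927))) = Add(Mul(-45641, Rational(1, 5142)), Mul(Mul(Rational(-1, 8), -368), Rational(-1, 18927))) = Add(Rational(-45641, 5142), Mul(46, Rational(-1, 18927))) = Add(Rational(-45641, 5142), Rational(-46, 18927)) = Rational(-288027913, 32440878)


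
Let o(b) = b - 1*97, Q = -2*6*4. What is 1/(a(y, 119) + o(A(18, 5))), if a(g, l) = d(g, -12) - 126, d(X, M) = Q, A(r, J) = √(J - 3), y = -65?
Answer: -271/73439 - √2/73439 ≈ -0.0037094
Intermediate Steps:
Q = -48 (Q = -12*4 = -48)
A(r, J) = √(-3 + J)
d(X, M) = -48
a(g, l) = -174 (a(g, l) = -48 - 126 = -174)
o(b) = -97 + b (o(b) = b - 97 = -97 + b)
1/(a(y, 119) + o(A(18, 5))) = 1/(-174 + (-97 + √(-3 + 5))) = 1/(-174 + (-97 + √2)) = 1/(-271 + √2)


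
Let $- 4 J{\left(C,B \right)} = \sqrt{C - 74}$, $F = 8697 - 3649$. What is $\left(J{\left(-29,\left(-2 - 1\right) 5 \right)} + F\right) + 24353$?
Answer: $29401 - \frac{i \sqrt{103}}{4} \approx 29401.0 - 2.5372 i$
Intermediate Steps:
$F = 5048$
$J{\left(C,B \right)} = - \frac{\sqrt{-74 + C}}{4}$ ($J{\left(C,B \right)} = - \frac{\sqrt{C - 74}}{4} = - \frac{\sqrt{-74 + C}}{4}$)
$\left(J{\left(-29,\left(-2 - 1\right) 5 \right)} + F\right) + 24353 = \left(- \frac{\sqrt{-74 - 29}}{4} + 5048\right) + 24353 = \left(- \frac{\sqrt{-103}}{4} + 5048\right) + 24353 = \left(- \frac{i \sqrt{103}}{4} + 5048\right) + 24353 = \left(5048 - \frac{i \sqrt{103}}{4}\right) + 24353 = 29401 - \frac{i \sqrt{103}}{4}$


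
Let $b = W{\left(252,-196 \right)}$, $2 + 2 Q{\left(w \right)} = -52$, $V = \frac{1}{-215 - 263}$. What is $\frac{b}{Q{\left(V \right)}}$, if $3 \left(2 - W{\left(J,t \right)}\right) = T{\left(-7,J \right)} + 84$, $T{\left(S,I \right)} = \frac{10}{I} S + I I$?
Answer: $\frac{1144471}{1458} \approx 784.96$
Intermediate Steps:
$V = - \frac{1}{478}$ ($V = \frac{1}{-478} = - \frac{1}{478} \approx -0.002092$)
$Q{\left(w \right)} = -27$ ($Q{\left(w \right)} = -1 + \frac{1}{2} \left(-52\right) = -1 - 26 = -27$)
$T{\left(S,I \right)} = I^{2} + \frac{10 S}{I}$ ($T{\left(S,I \right)} = \frac{10 S}{I} + I^{2} = I^{2} + \frac{10 S}{I}$)
$W{\left(J,t \right)} = -26 - \frac{-70 + J^{3}}{3 J}$ ($W{\left(J,t \right)} = 2 - \frac{\frac{J^{3} + 10 \left(-7\right)}{J} + 84}{3} = 2 - \frac{\frac{J^{3} - 70}{J} + 84}{3} = 2 - \frac{\frac{-70 + J^{3}}{J} + 84}{3} = 2 - \frac{84 + \frac{-70 + J^{3}}{J}}{3} = 2 - \left(28 + \frac{-70 + J^{3}}{3 J}\right) = -26 - \frac{-70 + J^{3}}{3 J}$)
$b = - \frac{1144471}{54}$ ($b = \frac{70 - 252^{3} - 19656}{3 \cdot 252} = \frac{1}{3} \cdot \frac{1}{252} \left(70 - 16003008 - 19656\right) = \frac{1}{3} \cdot \frac{1}{252} \left(-16022594\right) = - \frac{1144471}{54} \approx -21194.0$)
$\frac{b}{Q{\left(V \right)}} = - \frac{1144471}{54 \left(-27\right)} = \left(- \frac{1144471}{54}\right) \left(- \frac{1}{27}\right) = \frac{1144471}{1458}$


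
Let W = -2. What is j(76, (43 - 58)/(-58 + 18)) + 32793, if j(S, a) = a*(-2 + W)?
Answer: 65583/2 ≈ 32792.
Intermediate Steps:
j(S, a) = -4*a (j(S, a) = a*(-2 - 2) = a*(-4) = -4*a)
j(76, (43 - 58)/(-58 + 18)) + 32793 = -4*(43 - 58)/(-58 + 18) + 32793 = -(-60)/(-40) + 32793 = -(-60)*(-1)/40 + 32793 = -4*3/8 + 32793 = -3/2 + 32793 = 65583/2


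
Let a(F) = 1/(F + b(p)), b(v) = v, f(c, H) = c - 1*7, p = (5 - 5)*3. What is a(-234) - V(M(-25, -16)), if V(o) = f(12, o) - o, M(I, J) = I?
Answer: -7021/234 ≈ -30.004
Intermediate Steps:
p = 0 (p = 0*3 = 0)
f(c, H) = -7 + c (f(c, H) = c - 7 = -7 + c)
V(o) = 5 - o (V(o) = (-7 + 12) - o = 5 - o)
a(F) = 1/F (a(F) = 1/(F + 0) = 1/F)
a(-234) - V(M(-25, -16)) = 1/(-234) - (5 - 1*(-25)) = -1/234 - (5 + 25) = -1/234 - 1*30 = -1/234 - 30 = -7021/234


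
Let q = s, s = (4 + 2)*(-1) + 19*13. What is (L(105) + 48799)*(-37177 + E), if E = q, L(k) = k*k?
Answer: -2209659264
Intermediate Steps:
L(k) = k²
s = 241 (s = 6*(-1) + 247 = -6 + 247 = 241)
q = 241
E = 241
(L(105) + 48799)*(-37177 + E) = (105² + 48799)*(-37177 + 241) = (11025 + 48799)*(-36936) = 59824*(-36936) = -2209659264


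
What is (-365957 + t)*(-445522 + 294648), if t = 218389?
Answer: 22264174432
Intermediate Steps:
(-365957 + t)*(-445522 + 294648) = (-365957 + 218389)*(-445522 + 294648) = -147568*(-150874) = 22264174432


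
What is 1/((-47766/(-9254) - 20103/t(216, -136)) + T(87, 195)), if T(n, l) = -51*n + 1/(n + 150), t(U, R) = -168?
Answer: -8772792/37829800363 ≈ -0.00023190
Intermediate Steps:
T(n, l) = 1/(150 + n) - 51*n (T(n, l) = -51*n + 1/(150 + n) = 1/(150 + n) - 51*n)
1/((-47766/(-9254) - 20103/t(216, -136)) + T(87, 195)) = 1/((-47766/(-9254) - 20103/(-168)) + (1 - 7650*87 - 51*87**2)/(150 + 87)) = 1/((-47766*(-1/9254) - 20103*(-1/168)) + (1 - 665550 - 51*7569)/237) = 1/((23883/4627 + 6701/56) + (1 - 665550 - 386019)/237) = 1/(4620425/37016 + (1/237)*(-1051568)) = 1/(4620425/37016 - 1051568/237) = 1/(-37829800363/8772792) = -8772792/37829800363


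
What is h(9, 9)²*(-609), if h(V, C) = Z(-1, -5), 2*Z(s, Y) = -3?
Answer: -5481/4 ≈ -1370.3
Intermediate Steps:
Z(s, Y) = -3/2 (Z(s, Y) = (½)*(-3) = -3/2)
h(V, C) = -3/2
h(9, 9)²*(-609) = (-3/2)²*(-609) = (9/4)*(-609) = -5481/4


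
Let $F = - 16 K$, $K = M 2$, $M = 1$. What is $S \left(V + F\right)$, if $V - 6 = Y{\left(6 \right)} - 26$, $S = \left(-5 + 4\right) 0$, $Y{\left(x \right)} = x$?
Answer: $0$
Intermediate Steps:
$K = 2$ ($K = 1 \cdot 2 = 2$)
$S = 0$ ($S = \left(-1\right) 0 = 0$)
$F = -32$ ($F = \left(-16\right) 2 = -32$)
$V = -14$ ($V = 6 + \left(6 - 26\right) = 6 - 20 = -14$)
$S \left(V + F\right) = 0 \left(-14 - 32\right) = 0 \left(-46\right) = 0$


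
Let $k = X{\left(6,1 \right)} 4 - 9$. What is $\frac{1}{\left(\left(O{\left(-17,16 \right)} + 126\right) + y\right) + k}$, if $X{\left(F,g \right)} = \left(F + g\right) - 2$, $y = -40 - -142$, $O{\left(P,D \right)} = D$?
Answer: $\frac{1}{255} \approx 0.0039216$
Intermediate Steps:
$y = 102$ ($y = -40 + 142 = 102$)
$X{\left(F,g \right)} = -2 + F + g$
$k = 11$ ($k = \left(-2 + 6 + 1\right) 4 - 9 = 5 \cdot 4 - 9 = 20 - 9 = 11$)
$\frac{1}{\left(\left(O{\left(-17,16 \right)} + 126\right) + y\right) + k} = \frac{1}{\left(\left(16 + 126\right) + 102\right) + 11} = \frac{1}{\left(142 + 102\right) + 11} = \frac{1}{244 + 11} = \frac{1}{255}$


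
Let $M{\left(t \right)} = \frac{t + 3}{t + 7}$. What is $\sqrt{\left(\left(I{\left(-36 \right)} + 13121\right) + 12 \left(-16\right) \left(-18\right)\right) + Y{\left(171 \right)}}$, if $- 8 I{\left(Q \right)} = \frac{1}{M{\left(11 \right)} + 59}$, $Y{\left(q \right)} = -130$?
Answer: $\frac{\sqrt{19041939451}}{1076} \approx 128.25$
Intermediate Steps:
$M{\left(t \right)} = \frac{3 + t}{7 + t}$
$I{\left(Q \right)} = - \frac{9}{4304}$ ($I{\left(Q \right)} = - \frac{1}{8 \left(\frac{3 + 11}{7 + 11} + 59\right)} = - \frac{1}{8 \left(\frac{1}{18} \cdot 14 + 59\right)} = - \frac{1}{8 \left(\frac{7}{9} + 59\right)} = - \frac{1}{8 \cdot \frac{538}{9}} = \left(- \frac{1}{8}\right) \frac{9}{538} = - \frac{9}{4304}$)
$\sqrt{\left(\left(I{\left(-36 \right)} + 13121\right) + 12 \left(-16\right) \left(-18\right)\right) + Y{\left(171 \right)}} = \sqrt{\left(\left(- \frac{9}{4304} + 13121\right) + 12 \left(-16\right) \left(-18\right)\right) - 130} = \sqrt{\left(\frac{56472775}{4304} - -3456\right) - 130} = \sqrt{\left(\frac{56472775}{4304} + 3456\right) - 130} = \sqrt{\frac{71347399}{4304} - 130} = \sqrt{\frac{70787879}{4304}} = \frac{\sqrt{19041939451}}{1076}$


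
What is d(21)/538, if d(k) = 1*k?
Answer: 21/538 ≈ 0.039033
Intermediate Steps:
d(k) = k
d(21)/538 = 21/538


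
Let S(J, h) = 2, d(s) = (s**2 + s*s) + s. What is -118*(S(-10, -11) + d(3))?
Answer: -2714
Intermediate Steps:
d(s) = s + 2*s**2 (d(s) = (s**2 + s**2) + s = 2*s**2 + s = s + 2*s**2)
-118*(S(-10, -11) + d(3)) = -118*(2 + 3*(1 + 2*3)) = -118*(2 + 3*(1 + 6)) = -118*(2 + 3*7) = -118*(2 + 21) = -118*23 = -2714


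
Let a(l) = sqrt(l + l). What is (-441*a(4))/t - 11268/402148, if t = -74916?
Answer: -2817/100537 + 49*sqrt(2)/4162 ≈ -0.011370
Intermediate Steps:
a(l) = sqrt(2)*sqrt(l) (a(l) = sqrt(2*l) = sqrt(2)*sqrt(l))
(-441*a(4))/t - 11268/402148 = -441*sqrt(2)*sqrt(4)/(-74916) - 11268/402148 = -441*sqrt(2)*2*(-1/74916) - 11268*1/402148 = -882*sqrt(2)*(-1/74916) - 2817/100537 = 49*sqrt(2)/4162 - 2817/100537 = -2817/100537 + 49*sqrt(2)/4162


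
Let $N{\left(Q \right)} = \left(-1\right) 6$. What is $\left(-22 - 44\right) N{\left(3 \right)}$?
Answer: $396$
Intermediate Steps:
$N{\left(Q \right)} = -6$
$\left(-22 - 44\right) N{\left(3 \right)} = \left(-22 - 44\right) \left(-6\right) = \left(-66\right) \left(-6\right) = 396$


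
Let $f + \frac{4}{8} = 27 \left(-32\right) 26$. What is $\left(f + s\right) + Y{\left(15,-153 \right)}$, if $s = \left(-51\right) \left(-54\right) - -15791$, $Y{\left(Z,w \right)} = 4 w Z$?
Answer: $- \frac{26199}{2} \approx -13100.0$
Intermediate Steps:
$Y{\left(Z,w \right)} = 4 Z w$
$s = 18545$ ($s = 2754 + 15791 = 18545$)
$f = - \frac{44929}{2}$ ($f = - \frac{1}{2} + 27 \left(-32\right) 26 = - \frac{1}{2} - 22464 = - \frac{44929}{2} \approx -22465.0$)
$\left(f + s\right) + Y{\left(15,-153 \right)} = \left(- \frac{44929}{2} + 18545\right) + 4 \cdot 15 \left(-153\right) = - \frac{7839}{2} - 9180 = - \frac{26199}{2}$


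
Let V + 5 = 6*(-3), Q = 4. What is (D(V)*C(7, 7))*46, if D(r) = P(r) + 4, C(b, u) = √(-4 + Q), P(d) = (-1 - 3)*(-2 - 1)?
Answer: 0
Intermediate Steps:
P(d) = 12 (P(d) = -4*(-3) = 12)
V = -23 (V = -5 + 6*(-3) = -5 - 18 = -23)
C(b, u) = 0 (C(b, u) = √(-4 + 4) = √0 = 0)
D(r) = 16 (D(r) = 12 + 4 = 16)
(D(V)*C(7, 7))*46 = (16*0)*46 = 0*46 = 0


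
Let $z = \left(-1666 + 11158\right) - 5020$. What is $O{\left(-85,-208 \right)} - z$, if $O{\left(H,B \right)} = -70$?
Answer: $-4542$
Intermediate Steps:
$z = 4472$ ($z = 9492 - 5020 = 4472$)
$O{\left(-85,-208 \right)} - z = -70 - 4472 = -4542$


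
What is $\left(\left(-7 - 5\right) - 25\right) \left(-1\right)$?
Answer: $37$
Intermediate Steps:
$\left(\left(-7 - 5\right) - 25\right) \left(-1\right) = \left(-12 - 25\right) \left(-1\right) = \left(-37\right) \left(-1\right) = 37$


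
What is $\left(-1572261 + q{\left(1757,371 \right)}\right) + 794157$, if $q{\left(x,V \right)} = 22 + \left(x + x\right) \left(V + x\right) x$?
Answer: $13137702462$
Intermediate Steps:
$q{\left(x,V \right)} = 22 + 2 x^{2} \left(V + x\right)$ ($q{\left(x,V \right)} = 22 + 2 x \left(V + x\right) x = 22 + 2 x^{2} \left(V + x\right)$)
$\left(-1572261 + q{\left(1757,371 \right)}\right) + 794157 = \left(-1572261 + \left(22 + 2 \cdot 1757^{3} + 2 \cdot 371 \cdot 1757^{2}\right)\right) + 794157 = \left(-1572261 + \left(22 + 2 \cdot 5423945093 + 2 \cdot 371 \cdot 3087049\right)\right) + 794157 = \left(-1572261 + \left(22 + 10847890186 + 2290590358\right)\right) + 794157 = \left(-1572261 + 13138480566\right) + 794157 = 13136908305 + 794157 = 13137702462$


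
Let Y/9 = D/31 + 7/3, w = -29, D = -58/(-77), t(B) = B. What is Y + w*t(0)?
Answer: 50649/2387 ≈ 21.219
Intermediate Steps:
D = 58/77 (D = -58*(-1/77) = 58/77 ≈ 0.75325)
Y = 50649/2387 (Y = 9*((58/77)/31 + 7/3) = 9*((58/77)*(1/31) + 7*(⅓)) = 9*(58/2387 + 7/3) = 9*(16883/7161) = 50649/2387 ≈ 21.219)
Y + w*t(0) = 50649/2387 - 29*0 = 50649/2387 + 0 = 50649/2387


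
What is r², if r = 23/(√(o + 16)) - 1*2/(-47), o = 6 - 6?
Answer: 1185921/35344 ≈ 33.554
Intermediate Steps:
o = 0
r = 1089/188 (r = 23/(√(0 + 16)) - 1*2/(-47) = 23/(√16) - 2*(-1/47) = 23/4 + 2/47 = 1089/188 ≈ 5.7926)
r² = (1089/188)² = 1185921/35344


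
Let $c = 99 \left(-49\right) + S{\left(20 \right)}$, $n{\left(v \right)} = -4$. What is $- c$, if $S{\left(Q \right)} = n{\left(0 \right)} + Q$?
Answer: $4835$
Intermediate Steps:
$S{\left(Q \right)} = -4 + Q$
$c = -4835$ ($c = 99 \left(-49\right) + \left(-4 + 20\right) = -4851 + 16 = -4835$)
$- c = \left(-1\right) \left(-4835\right) = 4835$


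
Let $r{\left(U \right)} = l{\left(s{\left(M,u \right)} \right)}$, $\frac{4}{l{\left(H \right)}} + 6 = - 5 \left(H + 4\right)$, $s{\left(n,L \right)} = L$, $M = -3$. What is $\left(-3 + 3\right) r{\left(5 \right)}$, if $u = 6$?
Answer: $0$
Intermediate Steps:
$l{\left(H \right)} = \frac{4}{-26 - 5 H}$ ($l{\left(H \right)} = \frac{4}{-6 - 5 \left(H + 4\right)} = \frac{4}{-6 - 5 \left(4 + H\right)} = \frac{4}{-6 - \left(20 + 5 H\right)} = \frac{4}{-26 - 5 H}$)
$r{\left(U \right)} = - \frac{1}{14}$ ($r{\left(U \right)} = - \frac{4}{26 + 5 \cdot 6} = - \frac{4}{26 + 30} = - \frac{4}{56} = \left(-4\right) \frac{1}{56} = - \frac{1}{14}$)
$\left(-3 + 3\right) r{\left(5 \right)} = \left(-3 + 3\right) \left(- \frac{1}{14}\right) = 0 \left(- \frac{1}{14}\right) = 0$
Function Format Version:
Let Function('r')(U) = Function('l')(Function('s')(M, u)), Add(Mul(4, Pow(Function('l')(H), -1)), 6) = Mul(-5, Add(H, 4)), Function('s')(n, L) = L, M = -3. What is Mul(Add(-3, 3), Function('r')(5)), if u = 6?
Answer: 0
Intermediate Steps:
Function('l')(H) = Mul(4, Pow(Add(-26, Mul(-5, H)), -1)) (Function('l')(H) = Mul(4, Pow(Add(-6, Mul(-5, Add(H, 4))), -1)) = Mul(4, Pow(Add(-6, Mul(-5, Add(4, H))), -1)) = Mul(4, Pow(Add(-6, Add(-20, Mul(-5, H))), -1)) = Mul(4, Pow(Add(-26, Mul(-5, H)), -1)))
Function('r')(U) = Rational(-1, 14) (Function('r')(U) = Mul(-4, Pow(Add(26, Mul(5, 6)), -1)) = Mul(-4, Pow(Add(26, 30), -1)) = Mul(-4, Pow(56, -1)) = Mul(-4, Rational(1, 56)) = Rational(-1, 14))
Mul(Add(-3, 3), Function('r')(5)) = Mul(Add(-3, 3), Rational(-1, 14)) = Mul(0, Rational(-1, 14)) = 0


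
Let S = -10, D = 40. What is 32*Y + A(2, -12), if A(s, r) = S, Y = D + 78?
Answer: 3766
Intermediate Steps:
Y = 118 (Y = 40 + 78 = 118)
A(s, r) = -10
32*Y + A(2, -12) = 32*118 - 10 = 3776 - 10 = 3766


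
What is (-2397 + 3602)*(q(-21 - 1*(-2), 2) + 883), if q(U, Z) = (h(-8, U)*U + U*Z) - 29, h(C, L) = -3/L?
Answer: 979665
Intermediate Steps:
q(U, Z) = -32 + U*Z (q(U, Z) = ((-3/U)*U + U*Z) - 29 = (-3 + U*Z) - 29 = -32 + U*Z)
(-2397 + 3602)*(q(-21 - 1*(-2), 2) + 883) = (-2397 + 3602)*((-32 + (-21 - 1*(-2))*2) + 883) = 1205*((-32 + (-21 + 2)*2) + 883) = 1205*((-32 - 19*2) + 883) = 1205*((-32 - 38) + 883) = 1205*(-70 + 883) = 1205*813 = 979665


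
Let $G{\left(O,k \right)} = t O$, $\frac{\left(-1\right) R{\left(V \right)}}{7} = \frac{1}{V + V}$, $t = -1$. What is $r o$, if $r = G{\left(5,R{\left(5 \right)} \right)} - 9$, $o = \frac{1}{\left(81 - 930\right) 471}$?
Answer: $\frac{14}{399879} \approx 3.5011 \cdot 10^{-5}$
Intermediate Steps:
$o = - \frac{1}{399879}$ ($o = \frac{1}{-849} \cdot \frac{1}{471} = \left(- \frac{1}{849}\right) \frac{1}{471} = - \frac{1}{399879} \approx -2.5008 \cdot 10^{-6}$)
$R{\left(V \right)} = - \frac{7}{2 V}$ ($R{\left(V \right)} = - \frac{7}{V + V} = - \frac{7}{2 V}$)
$G{\left(O,k \right)} = - O$
$r = -14$ ($r = \left(-1\right) 5 - 9 = -5 - 9 = -14$)
$r o = \left(-14\right) \left(- \frac{1}{399879}\right) = \frac{14}{399879}$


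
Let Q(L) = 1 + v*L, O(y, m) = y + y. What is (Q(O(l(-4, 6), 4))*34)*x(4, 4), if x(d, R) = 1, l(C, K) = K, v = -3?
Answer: -1190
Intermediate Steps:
O(y, m) = 2*y
Q(L) = 1 - 3*L
(Q(O(l(-4, 6), 4))*34)*x(4, 4) = ((1 - 6*6)*34)*1 = ((1 - 3*12)*34)*1 = ((1 - 36)*34)*1 = -35*34*1 = -1190*1 = -1190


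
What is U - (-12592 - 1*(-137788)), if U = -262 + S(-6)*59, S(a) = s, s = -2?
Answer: -125576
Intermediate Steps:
S(a) = -2
U = -380 (U = -262 - 2*59 = -262 - 118 = -380)
U - (-12592 - 1*(-137788)) = -380 - (-12592 - 1*(-137788)) = -380 - (-12592 + 137788) = -380 - 1*125196 = -380 - 125196 = -125576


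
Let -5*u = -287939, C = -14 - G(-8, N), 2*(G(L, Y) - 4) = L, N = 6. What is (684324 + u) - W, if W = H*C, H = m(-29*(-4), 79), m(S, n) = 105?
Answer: 3716909/5 ≈ 7.4338e+5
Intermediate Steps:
G(L, Y) = 4 + L/2
C = -14 (C = -14 - (4 + (½)*(-8)) = -14 - (4 - 4) = -14 - 1*0 = -14 + 0 = -14)
u = 287939/5 (u = -⅕*(-287939) = 287939/5 ≈ 57588.)
H = 105
W = -1470 (W = 105*(-14) = -1470)
(684324 + u) - W = (684324 + 287939/5) - 1*(-1470) = 3709559/5 + 1470 = 3716909/5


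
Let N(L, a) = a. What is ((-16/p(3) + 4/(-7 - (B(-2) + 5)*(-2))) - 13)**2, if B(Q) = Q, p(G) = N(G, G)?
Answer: 4489/9 ≈ 498.78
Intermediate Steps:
p(G) = G
((-16/p(3) + 4/(-7 - (B(-2) + 5)*(-2))) - 13)**2 = ((-16/3 + 4/(-7 - (-2 + 5)*(-2))) - 13)**2 = ((-16*1/3 + 4/(-7 - 3*(-2))) - 13)**2 = ((-16/3 + 4/(-7 - 1*(-6))) - 13)**2 = ((-16/3 + 4/(-7 + 6)) - 13)**2 = ((-16/3 + 4/(-1)) - 13)**2 = ((-16/3 + 4*(-1)) - 13)**2 = ((-16/3 - 4) - 13)**2 = (-28/3 - 13)**2 = (-67/3)**2 = 4489/9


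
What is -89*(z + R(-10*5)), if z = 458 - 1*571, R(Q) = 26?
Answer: 7743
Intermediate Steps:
z = -113 (z = 458 - 571 = -113)
-89*(z + R(-10*5)) = -89*(-113 + 26) = -89*(-87) = 7743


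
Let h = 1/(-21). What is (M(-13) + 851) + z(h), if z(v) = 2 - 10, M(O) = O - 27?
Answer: 803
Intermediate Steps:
h = -1/21 ≈ -0.047619
M(O) = -27 + O
z(v) = -8
(M(-13) + 851) + z(h) = ((-27 - 13) + 851) - 8 = (-40 + 851) - 8 = 811 - 8 = 803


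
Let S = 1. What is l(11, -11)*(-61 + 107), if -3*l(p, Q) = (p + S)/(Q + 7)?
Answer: 46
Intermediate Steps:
l(p, Q) = -(1 + p)/(3*(7 + Q)) (l(p, Q) = -(p + 1)/(3*(Q + 7)) = -(1 + p)/(3*(7 + Q)))
l(11, -11)*(-61 + 107) = ((-1 - 1*11)/(3*(7 - 11)))*(-61 + 107) = ((1/3)*(-1 - 11)/(-4))*46 = ((1/3)*(-1/4)*(-12))*46 = 1*46 = 46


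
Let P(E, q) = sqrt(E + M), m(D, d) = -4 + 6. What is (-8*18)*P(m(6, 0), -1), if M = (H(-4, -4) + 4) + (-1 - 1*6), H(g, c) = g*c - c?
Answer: -144*sqrt(19) ≈ -627.68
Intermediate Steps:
H(g, c) = -c + c*g (H(g, c) = c*g - c = -c + c*g)
M = 17 (M = (-4*(-1 - 4) + 4) + (-1 - 1*6) = (-4*(-5) + 4) + (-1 - 6) = (20 + 4) - 7 = 24 - 7 = 17)
m(D, d) = 2
P(E, q) = sqrt(17 + E) (P(E, q) = sqrt(E + 17) = sqrt(17 + E))
(-8*18)*P(m(6, 0), -1) = (-8*18)*sqrt(17 + 2) = -144*sqrt(19)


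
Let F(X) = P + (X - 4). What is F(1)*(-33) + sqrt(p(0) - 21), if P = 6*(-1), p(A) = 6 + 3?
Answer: 297 + 2*I*sqrt(3) ≈ 297.0 + 3.4641*I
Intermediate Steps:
p(A) = 9
P = -6
F(X) = -10 + X (F(X) = -6 + (X - 4) = -6 + (-4 + X) = -10 + X)
F(1)*(-33) + sqrt(p(0) - 21) = (-10 + 1)*(-33) + sqrt(9 - 21) = -9*(-33) + sqrt(-12) = 297 + 2*I*sqrt(3)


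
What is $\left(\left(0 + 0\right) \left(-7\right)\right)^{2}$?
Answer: $0$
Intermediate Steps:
$\left(\left(0 + 0\right) \left(-7\right)\right)^{2} = \left(0 \left(-7\right)\right)^{2} = 0^{2} = 0$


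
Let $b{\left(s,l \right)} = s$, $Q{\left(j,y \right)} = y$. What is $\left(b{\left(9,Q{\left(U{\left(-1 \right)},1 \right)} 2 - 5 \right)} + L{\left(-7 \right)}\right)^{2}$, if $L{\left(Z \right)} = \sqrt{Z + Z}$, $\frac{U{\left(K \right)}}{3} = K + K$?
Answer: $\left(9 + i \sqrt{14}\right)^{2} \approx 67.0 + 67.35 i$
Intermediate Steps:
$U{\left(K \right)} = 6 K$ ($U{\left(K \right)} = 3 \left(K + K\right) = 3 \cdot 2 K = 6 K$)
$L{\left(Z \right)} = \sqrt{2} \sqrt{Z}$ ($L{\left(Z \right)} = \sqrt{2 Z} = \sqrt{2} \sqrt{Z}$)
$\left(b{\left(9,Q{\left(U{\left(-1 \right)},1 \right)} 2 - 5 \right)} + L{\left(-7 \right)}\right)^{2} = \left(9 + \sqrt{2} \sqrt{-7}\right)^{2} = \left(9 + \sqrt{2} i \sqrt{7}\right)^{2} = \left(9 + i \sqrt{14}\right)^{2}$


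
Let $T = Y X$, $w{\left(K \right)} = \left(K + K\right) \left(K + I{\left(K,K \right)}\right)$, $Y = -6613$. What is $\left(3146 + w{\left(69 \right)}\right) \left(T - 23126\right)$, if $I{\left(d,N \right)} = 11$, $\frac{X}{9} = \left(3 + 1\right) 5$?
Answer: $-17214228676$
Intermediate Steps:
$X = 180$ ($X = 9 \left(3 + 1\right) 5 = 9 \cdot 4 \cdot 5 = 9 \cdot 20 = 180$)
$w{\left(K \right)} = 2 K \left(11 + K\right)$ ($w{\left(K \right)} = \left(K + K\right) \left(K + 11\right) = 2 K \left(11 + K\right)$)
$T = -1190340$ ($T = \left(-6613\right) 180 = -1190340$)
$\left(3146 + w{\left(69 \right)}\right) \left(T - 23126\right) = \left(3146 + 2 \cdot 69 \left(11 + 69\right)\right) \left(-1190340 - 23126\right) = \left(3146 + 2 \cdot 69 \cdot 80\right) \left(-1213466\right) = \left(3146 + 11040\right) \left(-1213466\right) = 14186 \left(-1213466\right) = -17214228676$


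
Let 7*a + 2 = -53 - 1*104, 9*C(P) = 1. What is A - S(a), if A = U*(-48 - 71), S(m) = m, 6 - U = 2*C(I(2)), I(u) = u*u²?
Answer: -41885/63 ≈ -664.84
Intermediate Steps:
I(u) = u³
C(P) = ⅑ (C(P) = (⅑)*1 = ⅑)
U = 52/9 (U = 6 - 2/9 = 52/9 ≈ 5.7778)
a = -159/7 (a = -2/7 + (-53 - 1*104)/7 = -2/7 + (-53 - 104)/7 = -2/7 + (⅐)*(-157) = -2/7 - 157/7 = -159/7 ≈ -22.714)
A = -6188/9 (A = 52*(-48 - 71)/9 = (52/9)*(-119) = -6188/9 ≈ -687.56)
A - S(a) = -6188/9 - 1*(-159/7) = -6188/9 + 159/7 = -41885/63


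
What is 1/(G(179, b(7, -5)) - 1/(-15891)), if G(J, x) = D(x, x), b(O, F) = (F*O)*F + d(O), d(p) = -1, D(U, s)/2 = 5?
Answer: 15891/158911 ≈ 0.099999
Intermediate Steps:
D(U, s) = 10 (D(U, s) = 2*5 = 10)
b(O, F) = -1 + O*F² (b(O, F) = (F*O)*F - 1 = O*F² - 1 = -1 + O*F²)
G(J, x) = 10
1/(G(179, b(7, -5)) - 1/(-15891)) = 1/(10 - 1/(-15891)) = 1/(10 - 1*(-1/15891)) = 1/(10 + 1/15891) = 1/(158911/15891) = 15891/158911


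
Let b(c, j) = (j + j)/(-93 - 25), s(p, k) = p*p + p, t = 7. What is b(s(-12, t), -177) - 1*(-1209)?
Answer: 1212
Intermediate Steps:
s(p, k) = p + p² (s(p, k) = p² + p = p + p²)
b(c, j) = -j/59 (b(c, j) = (2*j)/(-118) = (2*j)*(-1/118) = -j/59)
b(s(-12, t), -177) - 1*(-1209) = -1/59*(-177) - 1*(-1209) = 3 + 1209 = 1212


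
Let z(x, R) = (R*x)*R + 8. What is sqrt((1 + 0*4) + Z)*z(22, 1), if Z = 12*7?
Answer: 30*sqrt(85) ≈ 276.59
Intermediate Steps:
z(x, R) = 8 + x*R**2 (z(x, R) = x*R**2 + 8 = 8 + x*R**2)
Z = 84
sqrt((1 + 0*4) + Z)*z(22, 1) = sqrt((1 + 0*4) + 84)*(8 + 22*1**2) = sqrt((1 + 0) + 84)*(8 + 22*1) = sqrt(1 + 84)*(8 + 22) = sqrt(85)*30 = 30*sqrt(85)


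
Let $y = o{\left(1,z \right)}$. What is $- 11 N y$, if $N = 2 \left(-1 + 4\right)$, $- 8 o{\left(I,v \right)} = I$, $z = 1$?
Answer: $\frac{33}{4} \approx 8.25$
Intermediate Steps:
$o{\left(I,v \right)} = - \frac{I}{8}$
$y = - \frac{1}{8}$ ($y = \left(- \frac{1}{8}\right) 1 = - \frac{1}{8} \approx -0.125$)
$N = 6$ ($N = 2 \cdot 3 = 6$)
$- 11 N y = \left(-11\right) 6 \left(- \frac{1}{8}\right) = \left(-66\right) \left(- \frac{1}{8}\right) = \frac{33}{4}$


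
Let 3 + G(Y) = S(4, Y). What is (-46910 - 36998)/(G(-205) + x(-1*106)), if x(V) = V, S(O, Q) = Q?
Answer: 41954/157 ≈ 267.22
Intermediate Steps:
G(Y) = -3 + Y
(-46910 - 36998)/(G(-205) + x(-1*106)) = (-46910 - 36998)/((-3 - 205) - 1*106) = -83908/(-208 - 106) = -83908/(-314) = -83908*(-1/314) = 41954/157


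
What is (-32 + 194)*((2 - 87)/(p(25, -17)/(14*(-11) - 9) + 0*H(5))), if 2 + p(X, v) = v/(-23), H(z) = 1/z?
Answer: -51623730/29 ≈ -1.7801e+6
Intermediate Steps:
p(X, v) = -2 - v/23 (p(X, v) = -2 + v/(-23) = -2 + v*(-1/23) = -2 - v/23)
(-32 + 194)*((2 - 87)/(p(25, -17)/(14*(-11) - 9) + 0*H(5))) = (-32 + 194)*((2 - 87)/((-2 - 1/23*(-17))/(14*(-11) - 9) + 0/5)) = 162*(-85/((-2 + 17/23)/(-154 - 9) + 0*(1/5))) = 162*(-85/(-29/23/(-163) + 0)) = 162*(-85/(-29/23*(-1/163) + 0)) = 162*(-85/(29/3749 + 0)) = 162*(-85/29/3749) = 162*(-85*3749/29) = 162*(-318665/29) = -51623730/29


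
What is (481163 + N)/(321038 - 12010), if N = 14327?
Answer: 247745/154514 ≈ 1.6034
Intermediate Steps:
(481163 + N)/(321038 - 12010) = (481163 + 14327)/(321038 - 12010) = 495490/309028 = 495490*(1/309028) = 247745/154514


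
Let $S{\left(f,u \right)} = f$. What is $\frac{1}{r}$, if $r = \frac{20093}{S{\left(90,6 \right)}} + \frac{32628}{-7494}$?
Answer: $\frac{112410}{24606737} \approx 0.0045683$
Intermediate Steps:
$r = \frac{24606737}{112410}$ ($r = \frac{20093}{90} + \frac{32628}{-7494} = 20093 \cdot \frac{1}{90} + 32628 \left(- \frac{1}{7494}\right) = \frac{20093}{90} - \frac{5438}{1249} = \frac{24606737}{112410} \approx 218.9$)
$\frac{1}{r} = \frac{1}{\frac{24606737}{112410}} = \frac{112410}{24606737}$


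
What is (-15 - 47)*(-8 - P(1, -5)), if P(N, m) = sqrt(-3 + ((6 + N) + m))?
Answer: 496 + 62*I ≈ 496.0 + 62.0*I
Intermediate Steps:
P(N, m) = sqrt(3 + N + m) (P(N, m) = sqrt(-3 + (6 + N + m)) = sqrt(3 + N + m))
(-15 - 47)*(-8 - P(1, -5)) = (-15 - 47)*(-8 - sqrt(3 + 1 - 5)) = -62*(-8 - sqrt(-1)) = -62*(-8 - I) = 496 + 62*I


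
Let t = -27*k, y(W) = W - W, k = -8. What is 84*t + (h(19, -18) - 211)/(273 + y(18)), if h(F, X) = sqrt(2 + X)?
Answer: 4953101/273 + 4*I/273 ≈ 18143.0 + 0.014652*I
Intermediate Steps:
y(W) = 0
t = 216 (t = -27*(-8) = 216)
84*t + (h(19, -18) - 211)/(273 + y(18)) = 84*216 + (sqrt(2 - 18) - 211)/(273 + 0) = 18144 + (sqrt(-16) - 211)/273 = 18144 + (4*I - 211)*(1/273) = 18144 + (-211 + 4*I)*(1/273) = 18144 + (-211/273 + 4*I/273) = 4953101/273 + 4*I/273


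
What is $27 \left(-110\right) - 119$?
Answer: $-3089$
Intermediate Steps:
$27 \left(-110\right) - 119 = -2970 - 119 = -3089$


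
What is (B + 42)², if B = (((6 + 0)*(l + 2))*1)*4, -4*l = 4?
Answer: 4356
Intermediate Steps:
l = -1 (l = -¼*4 = -1)
B = 24 (B = (((6 + 0)*(-1 + 2))*1)*4 = ((6*1)*1)*4 = (6*1)*4 = 6*4 = 24)
(B + 42)² = (24 + 42)² = 66² = 4356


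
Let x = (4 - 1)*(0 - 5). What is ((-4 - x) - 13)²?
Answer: 4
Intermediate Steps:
x = -15 (x = 3*(-5) = -15)
((-4 - x) - 13)² = ((-4 - 1*(-15)) - 13)² = ((-4 + 15) - 13)² = (11 - 13)² = (-2)² = 4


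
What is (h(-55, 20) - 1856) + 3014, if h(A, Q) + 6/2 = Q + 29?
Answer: 1204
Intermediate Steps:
h(A, Q) = 26 + Q (h(A, Q) = -3 + (Q + 29) = -3 + (29 + Q) = 26 + Q)
(h(-55, 20) - 1856) + 3014 = ((26 + 20) - 1856) + 3014 = (46 - 1856) + 3014 = -1810 + 3014 = 1204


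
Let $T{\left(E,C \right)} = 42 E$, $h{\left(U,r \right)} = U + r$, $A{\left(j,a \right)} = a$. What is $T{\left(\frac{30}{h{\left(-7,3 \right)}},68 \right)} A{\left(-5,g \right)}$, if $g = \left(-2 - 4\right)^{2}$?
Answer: $-11340$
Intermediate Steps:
$g = 36$ ($g = \left(-6\right)^{2} = 36$)
$T{\left(\frac{30}{h{\left(-7,3 \right)}},68 \right)} A{\left(-5,g \right)} = 42 \frac{30}{-7 + 3} \cdot 36 = 42 \frac{30}{-4} \cdot 36 = 42 \cdot 30 \left(- \frac{1}{4}\right) 36 = 42 \left(- \frac{15}{2}\right) 36 = \left(-315\right) 36 = -11340$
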